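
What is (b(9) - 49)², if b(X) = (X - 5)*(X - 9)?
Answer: 2401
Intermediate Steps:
b(X) = (-9 + X)*(-5 + X) (b(X) = (-5 + X)*(-9 + X) = (-9 + X)*(-5 + X))
(b(9) - 49)² = ((45 + 9² - 14*9) - 49)² = ((45 + 81 - 126) - 49)² = (0 - 49)² = (-49)² = 2401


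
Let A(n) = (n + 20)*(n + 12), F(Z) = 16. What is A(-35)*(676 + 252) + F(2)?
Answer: 320176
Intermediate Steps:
A(n) = (12 + n)*(20 + n) (A(n) = (20 + n)*(12 + n) = (12 + n)*(20 + n))
A(-35)*(676 + 252) + F(2) = (240 + (-35)² + 32*(-35))*(676 + 252) + 16 = (240 + 1225 - 1120)*928 + 16 = 345*928 + 16 = 320160 + 16 = 320176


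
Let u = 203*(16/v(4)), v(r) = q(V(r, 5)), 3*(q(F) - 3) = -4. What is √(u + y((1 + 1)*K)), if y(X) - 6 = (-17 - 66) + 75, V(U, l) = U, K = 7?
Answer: √48670/5 ≈ 44.123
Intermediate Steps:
q(F) = 5/3 (q(F) = 3 + (⅓)*(-4) = 3 - 4/3 = 5/3)
v(r) = 5/3
y(X) = -2 (y(X) = 6 + ((-17 - 66) + 75) = 6 + (-83 + 75) = 6 - 8 = -2)
u = 9744/5 (u = 203*(16/(5/3)) = 203*(16*(⅗)) = 203*(48/5) = 9744/5 ≈ 1948.8)
√(u + y((1 + 1)*K)) = √(9744/5 - 2) = √(9734/5) = √48670/5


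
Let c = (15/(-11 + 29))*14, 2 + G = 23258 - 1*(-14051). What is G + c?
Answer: 111956/3 ≈ 37319.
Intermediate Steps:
G = 37307 (G = -2 + (23258 - 1*(-14051)) = -2 + (23258 + 14051) = -2 + 37309 = 37307)
c = 35/3 (c = (15/18)*14 = (15*(1/18))*14 = (⅚)*14 = 35/3 ≈ 11.667)
G + c = 37307 + 35/3 = 111956/3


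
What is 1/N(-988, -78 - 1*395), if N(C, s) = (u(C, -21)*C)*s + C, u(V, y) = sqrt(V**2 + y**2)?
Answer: 1/215868500838432 + 473*sqrt(976585)/215868500838432 ≈ 2.1653e-9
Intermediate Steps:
N(C, s) = C + C*s*sqrt(441 + C**2) (N(C, s) = (sqrt(C**2 + (-21)**2)*C)*s + C = (sqrt(C**2 + 441)*C)*s + C = (sqrt(441 + C**2)*C)*s + C = (C*sqrt(441 + C**2))*s + C = C*s*sqrt(441 + C**2) + C = C + C*s*sqrt(441 + C**2))
1/N(-988, -78 - 1*395) = 1/(-988*(1 + (-78 - 1*395)*sqrt(441 + (-988)**2))) = 1/(-988*(1 + (-78 - 395)*sqrt(441 + 976144))) = 1/(-988*(1 - 473*sqrt(976585))) = 1/(-988 + 467324*sqrt(976585))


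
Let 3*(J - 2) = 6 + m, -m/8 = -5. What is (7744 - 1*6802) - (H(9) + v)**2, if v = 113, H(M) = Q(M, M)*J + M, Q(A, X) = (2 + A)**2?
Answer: -44320486/9 ≈ -4.9245e+6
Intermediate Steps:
m = 40 (m = -8*(-5) = 40)
J = 52/3 (J = 2 + (6 + 40)/3 = 2 + (1/3)*46 = 2 + 46/3 = 52/3 ≈ 17.333)
H(M) = M + 52*(2 + M)**2/3 (H(M) = (2 + M)**2*(52/3) + M = 52*(2 + M)**2/3 + M = M + 52*(2 + M)**2/3)
(7744 - 1*6802) - (H(9) + v)**2 = (7744 - 1*6802) - ((9 + 52*(2 + 9)**2/3) + 113)**2 = (7744 - 6802) - ((9 + (52/3)*11**2) + 113)**2 = 942 - ((9 + (52/3)*121) + 113)**2 = 942 - ((9 + 6292/3) + 113)**2 = 942 - (6319/3 + 113)**2 = 942 - (6658/3)**2 = 942 - 1*44328964/9 = 942 - 44328964/9 = -44320486/9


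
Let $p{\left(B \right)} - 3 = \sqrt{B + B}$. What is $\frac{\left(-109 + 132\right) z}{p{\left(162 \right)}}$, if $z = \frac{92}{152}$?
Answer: $\frac{529}{798} \approx 0.66291$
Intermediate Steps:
$p{\left(B \right)} = 3 + \sqrt{2} \sqrt{B}$ ($p{\left(B \right)} = 3 + \sqrt{B + B} = 3 + \sqrt{2 B} = 3 + \sqrt{2} \sqrt{B}$)
$z = \frac{23}{38}$ ($z = 92 \cdot \frac{1}{152} = \frac{23}{38} \approx 0.60526$)
$\frac{\left(-109 + 132\right) z}{p{\left(162 \right)}} = \frac{\left(-109 + 132\right) \frac{23}{38}}{3 + \sqrt{2} \sqrt{162}} = \frac{23 \cdot \frac{23}{38}}{3 + \sqrt{2} \cdot 9 \sqrt{2}} = \frac{529}{38 \left(3 + 18\right)} = \frac{529}{38 \cdot 21} = \frac{529}{38} \cdot \frac{1}{21} = \frac{529}{798}$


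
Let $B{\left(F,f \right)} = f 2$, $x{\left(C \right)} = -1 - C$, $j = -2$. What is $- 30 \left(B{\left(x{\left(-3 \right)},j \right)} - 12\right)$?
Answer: $480$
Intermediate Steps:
$B{\left(F,f \right)} = 2 f$
$- 30 \left(B{\left(x{\left(-3 \right)},j \right)} - 12\right) = - 30 \left(2 \left(-2\right) - 12\right) = - 30 \left(-4 - 12\right) = \left(-30\right) \left(-16\right) = 480$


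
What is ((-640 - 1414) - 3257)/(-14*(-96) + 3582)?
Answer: -5311/4926 ≈ -1.0782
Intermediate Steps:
((-640 - 1414) - 3257)/(-14*(-96) + 3582) = (-2054 - 3257)/(1344 + 3582) = -5311/4926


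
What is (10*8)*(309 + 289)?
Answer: 47840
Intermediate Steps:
(10*8)*(309 + 289) = 80*598 = 47840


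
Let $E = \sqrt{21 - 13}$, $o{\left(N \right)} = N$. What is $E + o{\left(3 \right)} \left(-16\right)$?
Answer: $-48 + 2 \sqrt{2} \approx -45.172$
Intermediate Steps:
$E = 2 \sqrt{2}$ ($E = \sqrt{8} = 2 \sqrt{2} \approx 2.8284$)
$E + o{\left(3 \right)} \left(-16\right) = 2 \sqrt{2} + 3 \left(-16\right) = 2 \sqrt{2} - 48 = -48 + 2 \sqrt{2}$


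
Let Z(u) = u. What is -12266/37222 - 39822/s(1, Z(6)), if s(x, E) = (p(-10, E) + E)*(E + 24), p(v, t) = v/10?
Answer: -123674532/465275 ≈ -265.81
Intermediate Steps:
p(v, t) = v/10 (p(v, t) = v*(1/10) = v/10)
s(x, E) = (-1 + E)*(24 + E) (s(x, E) = ((1/10)*(-10) + E)*(E + 24) = (-1 + E)*(24 + E))
-12266/37222 - 39822/s(1, Z(6)) = -12266/37222 - 39822/(-24 + 6**2 + 23*6) = -12266*1/37222 - 39822/(-24 + 36 + 138) = -6133/18611 - 39822/150 = -6133/18611 - 39822*1/150 = -6133/18611 - 6637/25 = -123674532/465275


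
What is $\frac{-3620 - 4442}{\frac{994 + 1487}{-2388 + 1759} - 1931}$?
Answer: $\frac{2535499}{608540} \approx 4.1665$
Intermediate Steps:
$\frac{-3620 - 4442}{\frac{994 + 1487}{-2388 + 1759} - 1931} = - \frac{8062}{\frac{2481}{-629} - 1931} = - \frac{8062}{2481 \left(- \frac{1}{629}\right) - 1931} = - \frac{8062}{- \frac{2481}{629} - 1931} = - \frac{8062}{- \frac{1217080}{629}} = \left(-8062\right) \left(- \frac{629}{1217080}\right) = \frac{2535499}{608540}$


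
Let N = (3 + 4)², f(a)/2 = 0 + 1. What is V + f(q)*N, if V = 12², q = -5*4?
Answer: 242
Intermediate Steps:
q = -20
f(a) = 2 (f(a) = 2*(0 + 1) = 2*1 = 2)
N = 49 (N = 7² = 49)
V = 144
V + f(q)*N = 144 + 2*49 = 144 + 98 = 242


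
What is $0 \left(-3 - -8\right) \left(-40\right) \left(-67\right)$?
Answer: $0$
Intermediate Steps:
$0 \left(-3 - -8\right) \left(-40\right) \left(-67\right) = 0 \left(-3 + 8\right) \left(-40\right) \left(-67\right) = 0 \cdot 5 \left(-40\right) \left(-67\right) = 0 \left(-40\right) \left(-67\right) = 0 \left(-67\right) = 0$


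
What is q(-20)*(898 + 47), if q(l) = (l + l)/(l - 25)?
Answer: 840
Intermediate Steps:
q(l) = 2*l/(-25 + l) (q(l) = (2*l)/(-25 + l) = 2*l/(-25 + l))
q(-20)*(898 + 47) = (2*(-20)/(-25 - 20))*(898 + 47) = (2*(-20)/(-45))*945 = (2*(-20)*(-1/45))*945 = (8/9)*945 = 840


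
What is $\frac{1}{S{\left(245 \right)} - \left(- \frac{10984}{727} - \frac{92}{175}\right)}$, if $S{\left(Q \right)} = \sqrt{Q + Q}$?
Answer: $- \frac{126530605950}{1987391573597} + \frac{113303404375 \sqrt{10}}{3974783147194} \approx 0.026476$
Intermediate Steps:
$S{\left(Q \right)} = \sqrt{2} \sqrt{Q}$ ($S{\left(Q \right)} = \sqrt{2 Q} = \sqrt{2} \sqrt{Q}$)
$\frac{1}{S{\left(245 \right)} - \left(- \frac{10984}{727} - \frac{92}{175}\right)} = \frac{1}{\sqrt{2} \sqrt{245} - \left(- \frac{10984}{727} - \frac{92}{175}\right)} = \frac{1}{\sqrt{2} \cdot 7 \sqrt{5} - - \frac{1989084}{127225}} = \frac{1}{7 \sqrt{10} + \left(\frac{10984}{727} + \frac{92}{175}\right)} = \frac{1}{7 \sqrt{10} + \frac{1989084}{127225}} = \frac{1}{\frac{1989084}{127225} + 7 \sqrt{10}}$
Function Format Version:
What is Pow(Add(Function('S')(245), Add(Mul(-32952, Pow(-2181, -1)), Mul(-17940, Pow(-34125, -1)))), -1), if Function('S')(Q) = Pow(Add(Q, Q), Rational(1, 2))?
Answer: Add(Rational(-126530605950, 1987391573597), Mul(Rational(113303404375, 3974783147194), Pow(10, Rational(1, 2)))) ≈ 0.026476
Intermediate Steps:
Function('S')(Q) = Mul(Pow(2, Rational(1, 2)), Pow(Q, Rational(1, 2))) (Function('S')(Q) = Pow(Mul(2, Q), Rational(1, 2)) = Mul(Pow(2, Rational(1, 2)), Pow(Q, Rational(1, 2))))
Pow(Add(Function('S')(245), Add(Mul(-32952, Pow(-2181, -1)), Mul(-17940, Pow(-34125, -1)))), -1) = Pow(Add(Mul(Pow(2, Rational(1, 2)), Pow(245, Rational(1, 2))), Add(Mul(-32952, Pow(-2181, -1)), Mul(-17940, Pow(-34125, -1)))), -1) = Pow(Add(Mul(Pow(2, Rational(1, 2)), Mul(7, Pow(5, Rational(1, 2)))), Add(Mul(-32952, Rational(-1, 2181)), Mul(-17940, Rational(-1, 34125)))), -1) = Pow(Add(Mul(7, Pow(10, Rational(1, 2))), Add(Rational(10984, 727), Rational(92, 175))), -1) = Pow(Add(Mul(7, Pow(10, Rational(1, 2))), Rational(1989084, 127225)), -1) = Pow(Add(Rational(1989084, 127225), Mul(7, Pow(10, Rational(1, 2)))), -1)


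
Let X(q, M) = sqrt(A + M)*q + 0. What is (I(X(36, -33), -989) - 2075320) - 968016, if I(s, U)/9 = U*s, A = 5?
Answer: -3043336 - 640872*I*sqrt(7) ≈ -3.0433e+6 - 1.6956e+6*I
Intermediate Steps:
X(q, M) = q*sqrt(5 + M) (X(q, M) = sqrt(5 + M)*q + 0 = q*sqrt(5 + M) + 0 = q*sqrt(5 + M))
I(s, U) = 9*U*s (I(s, U) = 9*(U*s) = 9*U*s)
(I(X(36, -33), -989) - 2075320) - 968016 = (9*(-989)*(36*sqrt(5 - 33)) - 2075320) - 968016 = (9*(-989)*(36*sqrt(-28)) - 2075320) - 968016 = (9*(-989)*(36*(2*I*sqrt(7))) - 2075320) - 968016 = (9*(-989)*(72*I*sqrt(7)) - 2075320) - 968016 = (-640872*I*sqrt(7) - 2075320) - 968016 = (-2075320 - 640872*I*sqrt(7)) - 968016 = -3043336 - 640872*I*sqrt(7)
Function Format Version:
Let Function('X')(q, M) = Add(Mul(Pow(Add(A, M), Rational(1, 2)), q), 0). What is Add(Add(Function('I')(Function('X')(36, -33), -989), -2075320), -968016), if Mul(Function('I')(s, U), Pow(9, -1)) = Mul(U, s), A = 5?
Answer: Add(-3043336, Mul(-640872, I, Pow(7, Rational(1, 2)))) ≈ Add(-3.0433e+6, Mul(-1.6956e+6, I))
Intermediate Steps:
Function('X')(q, M) = Mul(q, Pow(Add(5, M), Rational(1, 2))) (Function('X')(q, M) = Add(Mul(Pow(Add(5, M), Rational(1, 2)), q), 0) = Add(Mul(q, Pow(Add(5, M), Rational(1, 2))), 0) = Mul(q, Pow(Add(5, M), Rational(1, 2))))
Function('I')(s, U) = Mul(9, U, s) (Function('I')(s, U) = Mul(9, Mul(U, s)) = Mul(9, U, s))
Add(Add(Function('I')(Function('X')(36, -33), -989), -2075320), -968016) = Add(Add(Mul(9, -989, Mul(36, Pow(Add(5, -33), Rational(1, 2)))), -2075320), -968016) = Add(Add(Mul(9, -989, Mul(36, Pow(-28, Rational(1, 2)))), -2075320), -968016) = Add(Add(Mul(9, -989, Mul(36, Mul(2, I, Pow(7, Rational(1, 2))))), -2075320), -968016) = Add(Add(Mul(9, -989, Mul(72, I, Pow(7, Rational(1, 2)))), -2075320), -968016) = Add(Add(Mul(-640872, I, Pow(7, Rational(1, 2))), -2075320), -968016) = Add(Add(-2075320, Mul(-640872, I, Pow(7, Rational(1, 2)))), -968016) = Add(-3043336, Mul(-640872, I, Pow(7, Rational(1, 2))))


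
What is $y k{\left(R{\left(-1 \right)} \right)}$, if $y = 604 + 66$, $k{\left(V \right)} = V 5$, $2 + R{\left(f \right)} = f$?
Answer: $-10050$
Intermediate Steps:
$R{\left(f \right)} = -2 + f$
$k{\left(V \right)} = 5 V$
$y = 670$
$y k{\left(R{\left(-1 \right)} \right)} = 670 \cdot 5 \left(-2 - 1\right) = 670 \cdot 5 \left(-3\right) = 670 \left(-15\right) = -10050$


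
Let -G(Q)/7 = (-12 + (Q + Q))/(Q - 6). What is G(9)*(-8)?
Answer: 112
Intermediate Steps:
G(Q) = -7*(-12 + 2*Q)/(-6 + Q) (G(Q) = -7*(-12 + (Q + Q))/(Q - 6) = -7*(-12 + 2*Q)/(-6 + Q))
G(9)*(-8) = -14*(-8) = 112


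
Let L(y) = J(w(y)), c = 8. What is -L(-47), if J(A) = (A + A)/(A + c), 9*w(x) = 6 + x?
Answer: 82/31 ≈ 2.6452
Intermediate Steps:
w(x) = 2/3 + x/9 (w(x) = (6 + x)/9 = 2/3 + x/9)
J(A) = 2*A/(8 + A) (J(A) = (A + A)/(A + 8) = (2*A)/(8 + A) = 2*A/(8 + A))
L(y) = 2*(2/3 + y/9)/(26/3 + y/9) (L(y) = 2*(2/3 + y/9)/(8 + (2/3 + y/9)) = 2*(2/3 + y/9)/(26/3 + y/9))
-L(-47) = -2*(6 - 47)/(78 - 47) = -2*(-41)/31 = -1*(-82/31) = 82/31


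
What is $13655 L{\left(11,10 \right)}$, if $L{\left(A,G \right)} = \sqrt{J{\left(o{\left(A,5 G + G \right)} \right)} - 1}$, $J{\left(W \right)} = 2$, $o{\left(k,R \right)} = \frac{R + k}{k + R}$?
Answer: $13655$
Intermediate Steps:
$o{\left(k,R \right)} = 1$ ($o{\left(k,R \right)} = \frac{R + k}{R + k} = 1$)
$L{\left(A,G \right)} = 1$ ($L{\left(A,G \right)} = \sqrt{2 - 1} = \sqrt{1} = 1$)
$13655 L{\left(11,10 \right)} = 13655 \cdot 1 = 13655$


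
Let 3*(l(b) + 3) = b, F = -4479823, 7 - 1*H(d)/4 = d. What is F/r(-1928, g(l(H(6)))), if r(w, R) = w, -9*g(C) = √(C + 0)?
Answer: 4479823/1928 ≈ 2323.6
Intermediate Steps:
H(d) = 28 - 4*d
l(b) = -3 + b/3
g(C) = -√C/9 (g(C) = -√(C + 0)/9 = -√C/9)
F/r(-1928, g(l(H(6)))) = -4479823/(-1928) = -4479823*(-1/1928) = 4479823/1928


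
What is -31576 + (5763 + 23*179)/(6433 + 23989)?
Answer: -480297596/15211 ≈ -31576.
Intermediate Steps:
-31576 + (5763 + 23*179)/(6433 + 23989) = -31576 + (5763 + 4117)/30422 = -31576 + 9880*(1/30422) = -31576 + 4940/15211 = -480297596/15211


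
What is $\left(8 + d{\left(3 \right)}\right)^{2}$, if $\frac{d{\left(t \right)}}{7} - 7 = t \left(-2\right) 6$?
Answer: $38025$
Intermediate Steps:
$d{\left(t \right)} = 49 - 84 t$ ($d{\left(t \right)} = 49 + 7 t \left(-2\right) 6 = 49 + 7 - 2 t 6 = 49 + 7 \left(- 12 t\right) = 49 - 84 t$)
$\left(8 + d{\left(3 \right)}\right)^{2} = \left(8 + \left(49 - 252\right)\right)^{2} = \left(8 - 203\right)^{2} = \left(-195\right)^{2} = 38025$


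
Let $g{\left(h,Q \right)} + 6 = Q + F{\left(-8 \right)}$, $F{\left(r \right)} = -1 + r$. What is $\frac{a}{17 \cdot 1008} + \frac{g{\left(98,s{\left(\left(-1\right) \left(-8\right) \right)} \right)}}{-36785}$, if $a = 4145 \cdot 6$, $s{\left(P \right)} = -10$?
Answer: $\frac{4358435}{3001656} \approx 1.452$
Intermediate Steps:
$a = 24870$
$g{\left(h,Q \right)} = -15 + Q$ ($g{\left(h,Q \right)} = -6 + \left(Q - 9\right) = -6 + \left(-9 + Q\right) = -15 + Q$)
$\frac{a}{17 \cdot 1008} + \frac{g{\left(98,s{\left(\left(-1\right) \left(-8\right) \right)} \right)}}{-36785} = \frac{24870}{17 \cdot 1008} + \frac{-15 - 10}{-36785} = \frac{24870}{17136} - - \frac{5}{7357} = 24870 \cdot \frac{1}{17136} + \frac{5}{7357} = \frac{4145}{2856} + \frac{5}{7357} = \frac{4358435}{3001656}$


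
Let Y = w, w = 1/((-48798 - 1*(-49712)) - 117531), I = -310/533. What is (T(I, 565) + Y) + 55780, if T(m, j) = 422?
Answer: 6554108633/116617 ≈ 56202.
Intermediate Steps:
I = -310/533 (I = -310*1/533 = -310/533 ≈ -0.58161)
w = -1/116617 (w = 1/((-48798 + 49712) - 117531) = 1/(914 - 117531) = 1/(-116617) = -1/116617 ≈ -8.5751e-6)
Y = -1/116617 ≈ -8.5751e-6
(T(I, 565) + Y) + 55780 = (422 - 1/116617) + 55780 = 49212373/116617 + 55780 = 6554108633/116617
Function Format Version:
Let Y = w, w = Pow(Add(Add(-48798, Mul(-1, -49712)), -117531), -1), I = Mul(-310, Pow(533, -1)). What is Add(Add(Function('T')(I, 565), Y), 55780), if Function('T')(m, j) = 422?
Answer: Rational(6554108633, 116617) ≈ 56202.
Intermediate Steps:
I = Rational(-310, 533) (I = Mul(-310, Rational(1, 533)) = Rational(-310, 533) ≈ -0.58161)
w = Rational(-1, 116617) (w = Pow(Add(Add(-48798, 49712), -117531), -1) = Pow(Add(914, -117531), -1) = Pow(-116617, -1) = Rational(-1, 116617) ≈ -8.5751e-6)
Y = Rational(-1, 116617) ≈ -8.5751e-6
Add(Add(Function('T')(I, 565), Y), 55780) = Add(Add(422, Rational(-1, 116617)), 55780) = Add(Rational(49212373, 116617), 55780) = Rational(6554108633, 116617)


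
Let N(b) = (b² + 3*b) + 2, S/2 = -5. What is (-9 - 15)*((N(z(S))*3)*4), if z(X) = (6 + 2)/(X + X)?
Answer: -6912/25 ≈ -276.48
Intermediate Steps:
S = -10 (S = 2*(-5) = -10)
z(X) = 4/X (z(X) = 8/((2*X)) = 8*(1/(2*X)) = 4/X)
N(b) = 2 + b² + 3*b
(-9 - 15)*((N(z(S))*3)*4) = (-9 - 15)*(((2 + (4/(-10))² + 3*(4/(-10)))*3)*4) = -24*(2 + (4*(-⅒))² + 3*(4*(-⅒)))*3*4 = -24*(2 + (-⅖)² + 3*(-⅖))*3*4 = -24*(2 + 4/25 - 6/5)*3*4 = -24*(24/25)*3*4 = -1728*4/25 = -24*288/25 = -6912/25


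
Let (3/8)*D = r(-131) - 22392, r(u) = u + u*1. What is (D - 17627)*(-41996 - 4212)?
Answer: 10817893504/3 ≈ 3.6060e+9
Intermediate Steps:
r(u) = 2*u (r(u) = u + u = 2*u)
D = -181232/3 (D = 8*(2*(-131) - 22392)/3 = 8*(-262 - 22392)/3 = (8/3)*(-22654) = -181232/3 ≈ -60411.)
(D - 17627)*(-41996 - 4212) = (-181232/3 - 17627)*(-41996 - 4212) = -234113/3*(-46208) = 10817893504/3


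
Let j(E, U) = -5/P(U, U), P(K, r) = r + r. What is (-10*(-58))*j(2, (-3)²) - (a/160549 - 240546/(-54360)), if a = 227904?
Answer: -728548211597/4363721820 ≈ -166.96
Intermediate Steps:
P(K, r) = 2*r
j(E, U) = -5/(2*U) (j(E, U) = -5*1/(2*U) = -5/(2*U))
(-10*(-58))*j(2, (-3)²) - (a/160549 - 240546/(-54360)) = (-10*(-58))*(-5/(2*((-3)²))) - (227904/160549 - 240546/(-54360)) = 580*(-5/2/9) - (227904*(1/160549) - 240546*(-1/54360)) = 580*(-5/2*⅑) - (227904/160549 + 40091/9060) = 580*(-5/18) - 1*8501380199/1454573940 = -1450/9 - 8501380199/1454573940 = -728548211597/4363721820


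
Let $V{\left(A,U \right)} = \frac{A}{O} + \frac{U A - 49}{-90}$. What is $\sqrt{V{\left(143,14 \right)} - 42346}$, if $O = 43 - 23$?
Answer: $\frac{i \sqrt{4236055}}{10} \approx 205.82 i$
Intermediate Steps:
$O = 20$ ($O = 43 - 23 = 20$)
$V{\left(A,U \right)} = \frac{49}{90} + \frac{A}{20} - \frac{A U}{90}$ ($V{\left(A,U \right)} = \frac{A}{20} + \frac{U A - 49}{-90} = A \frac{1}{20} + \left(A U - 49\right) \left(- \frac{1}{90}\right) = \frac{A}{20} + \left(-49 + A U\right) \left(- \frac{1}{90}\right) = \frac{A}{20} - \left(- \frac{49}{90} + \frac{A U}{90}\right) = \frac{49}{90} + \frac{A}{20} - \frac{A U}{90}$)
$\sqrt{V{\left(143,14 \right)} - 42346} = \sqrt{\left(\frac{49}{90} + \frac{1}{20} \cdot 143 - \frac{143}{90} \cdot 14\right) - 42346} = \sqrt{\left(\frac{49}{90} + \frac{143}{20} - \frac{1001}{45}\right) - 42346} = \sqrt{- \frac{291}{20} - 42346} = \sqrt{- \frac{847211}{20}} = \frac{i \sqrt{4236055}}{10}$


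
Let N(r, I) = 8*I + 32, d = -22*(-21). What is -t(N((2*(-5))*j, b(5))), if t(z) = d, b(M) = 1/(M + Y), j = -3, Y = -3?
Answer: -462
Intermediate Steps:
b(M) = 1/(-3 + M) (b(M) = 1/(M - 3) = 1/(-3 + M))
d = 462
N(r, I) = 32 + 8*I
t(z) = 462
-t(N((2*(-5))*j, b(5))) = -1*462 = -462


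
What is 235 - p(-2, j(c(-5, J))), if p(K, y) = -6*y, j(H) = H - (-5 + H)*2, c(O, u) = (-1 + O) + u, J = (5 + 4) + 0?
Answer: 277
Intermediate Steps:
J = 9 (J = 9 + 0 = 9)
c(O, u) = -1 + O + u
j(H) = 10 - H (j(H) = H - (-10 + 2*H) = H + (10 - 2*H) = 10 - H)
235 - p(-2, j(c(-5, J))) = 235 - (-6)*(10 - (-1 - 5 + 9)) = 235 - (-6)*(10 - 1*3) = 235 - (-6)*(10 - 3) = 235 - (-6)*7 = 235 - 1*(-42) = 235 + 42 = 277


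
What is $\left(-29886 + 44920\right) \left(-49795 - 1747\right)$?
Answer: $-774882428$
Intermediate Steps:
$\left(-29886 + 44920\right) \left(-49795 - 1747\right) = 15034 \left(-51542\right) = -774882428$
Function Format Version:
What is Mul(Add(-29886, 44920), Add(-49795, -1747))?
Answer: -774882428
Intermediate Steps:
Mul(Add(-29886, 44920), Add(-49795, -1747)) = Mul(15034, -51542) = -774882428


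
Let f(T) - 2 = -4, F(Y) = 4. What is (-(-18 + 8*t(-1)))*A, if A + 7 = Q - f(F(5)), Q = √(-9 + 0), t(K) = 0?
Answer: -90 + 54*I ≈ -90.0 + 54.0*I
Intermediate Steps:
f(T) = -2 (f(T) = 2 - 4 = -2)
Q = 3*I (Q = √(-9) = 3*I ≈ 3.0*I)
A = -5 + 3*I (A = -7 + (3*I - 1*(-2)) = -7 + (3*I + 2) = -7 + (2 + 3*I) = -5 + 3*I ≈ -5.0 + 3.0*I)
(-(-18 + 8*t(-1)))*A = (-(-18 + 8*0))*(-5 + 3*I) = (-(-18 + 0))*(-5 + 3*I) = (-1*(-18))*(-5 + 3*I) = 18*(-5 + 3*I) = -90 + 54*I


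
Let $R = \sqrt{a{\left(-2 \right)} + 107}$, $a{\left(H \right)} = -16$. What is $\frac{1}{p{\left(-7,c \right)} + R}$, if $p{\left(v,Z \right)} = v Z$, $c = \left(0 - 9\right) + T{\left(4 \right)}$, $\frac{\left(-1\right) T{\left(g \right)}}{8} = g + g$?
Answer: $\frac{73}{37290} - \frac{\sqrt{91}}{261030} \approx 0.0019211$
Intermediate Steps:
$T{\left(g \right)} = - 16 g$ ($T{\left(g \right)} = - 8 \left(g + g\right) = - 8 \cdot 2 g = - 16 g$)
$R = \sqrt{91}$ ($R = \sqrt{-16 + 107} = \sqrt{91} \approx 9.5394$)
$c = -73$ ($c = \left(0 - 9\right) - 64 = -9 - 64 = -73$)
$p{\left(v,Z \right)} = Z v$
$\frac{1}{p{\left(-7,c \right)} + R} = \frac{1}{\left(-73\right) \left(-7\right) + \sqrt{91}} = \frac{1}{511 + \sqrt{91}}$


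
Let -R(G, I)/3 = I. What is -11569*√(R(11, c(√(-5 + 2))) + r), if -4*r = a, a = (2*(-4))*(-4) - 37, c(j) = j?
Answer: -11569*√(5 - 12*I*√3)/2 ≈ -21007.0 + 16553.0*I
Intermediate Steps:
R(G, I) = -3*I
a = -5 (a = -8*(-4) - 37 = 32 - 37 = -5)
r = 5/4 (r = -¼*(-5) = 5/4 ≈ 1.2500)
-11569*√(R(11, c(√(-5 + 2))) + r) = -11569*√(-3*√(-5 + 2) + 5/4) = -11569*√(-3*I*√3 + 5/4) = -11569*√(5/4 - 3*I*√3)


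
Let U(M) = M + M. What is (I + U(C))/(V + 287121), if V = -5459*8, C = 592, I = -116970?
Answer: -115786/243449 ≈ -0.47561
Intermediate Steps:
V = -43672
U(M) = 2*M
(I + U(C))/(V + 287121) = (-116970 + 2*592)/(-43672 + 287121) = (-116970 + 1184)/243449 = -115786*1/243449 = -115786/243449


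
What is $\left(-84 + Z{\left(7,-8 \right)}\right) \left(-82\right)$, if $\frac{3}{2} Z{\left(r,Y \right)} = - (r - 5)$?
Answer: $\frac{20992}{3} \approx 6997.3$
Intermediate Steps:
$Z{\left(r,Y \right)} = \frac{10}{3} - \frac{2 r}{3}$ ($Z{\left(r,Y \right)} = \frac{2 \left(- (r - 5)\right)}{3} = \frac{2 \left(- (-5 + r)\right)}{3} = \frac{2 \left(5 - r\right)}{3} = \frac{10}{3} - \frac{2 r}{3}$)
$\left(-84 + Z{\left(7,-8 \right)}\right) \left(-82\right) = \left(-84 + \left(\frac{10}{3} - \frac{14}{3}\right)\right) \left(-82\right) = \left(-84 - \frac{4}{3}\right) \left(-82\right) = \left(- \frac{256}{3}\right) \left(-82\right) = \frac{20992}{3}$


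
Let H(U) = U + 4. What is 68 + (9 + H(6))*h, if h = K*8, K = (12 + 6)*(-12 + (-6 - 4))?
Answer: -60124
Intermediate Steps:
K = -396 (K = 18*(-12 - 10) = 18*(-22) = -396)
H(U) = 4 + U
h = -3168 (h = -396*8 = -3168)
68 + (9 + H(6))*h = 68 + (9 + (4 + 6))*(-3168) = 68 + (9 + 10)*(-3168) = 68 + 19*(-3168) = 68 - 60192 = -60124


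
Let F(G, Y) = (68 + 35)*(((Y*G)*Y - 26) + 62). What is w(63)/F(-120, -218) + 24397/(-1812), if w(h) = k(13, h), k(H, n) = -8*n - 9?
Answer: -298554675676/22174083183 ≈ -13.464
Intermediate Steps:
k(H, n) = -9 - 8*n
F(G, Y) = 3708 + 103*G*Y² (F(G, Y) = 103*(((G*Y)*Y - 26) + 62) = 103*((G*Y² - 26) + 62) = 103*((-26 + G*Y²) + 62) = 103*(36 + G*Y²) = 3708 + 103*G*Y²)
w(h) = -9 - 8*h
w(63)/F(-120, -218) + 24397/(-1812) = (-9 - 8*63)/(3708 + 103*(-120)*(-218)²) + 24397/(-1812) = (-9 - 504)/(3708 + 103*(-120)*47524) + 24397*(-1/1812) = -513/(3708 - 587396640) - 24397/1812 = -513/(-587392932) - 24397/1812 = -513*(-1/587392932) - 24397/1812 = 171/195797644 - 24397/1812 = -298554675676/22174083183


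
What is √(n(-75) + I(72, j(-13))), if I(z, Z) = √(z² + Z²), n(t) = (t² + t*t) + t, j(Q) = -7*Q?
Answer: √(11175 + √13465) ≈ 106.26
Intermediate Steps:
n(t) = t + 2*t² (n(t) = (t² + t²) + t = 2*t² + t = t + 2*t²)
I(z, Z) = √(Z² + z²)
√(n(-75) + I(72, j(-13))) = √(-75*(1 + 2*(-75)) + √((-7*(-13))² + 72²)) = √(-75*(1 - 150) + √(91² + 5184)) = √(-75*(-149) + √(8281 + 5184)) = √(11175 + √13465)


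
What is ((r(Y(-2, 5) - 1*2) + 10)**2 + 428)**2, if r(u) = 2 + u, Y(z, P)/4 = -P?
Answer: 278784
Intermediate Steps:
Y(z, P) = -4*P (Y(z, P) = 4*(-P) = -4*P)
((r(Y(-2, 5) - 1*2) + 10)**2 + 428)**2 = (((2 + (-4*5 - 1*2)) + 10)**2 + 428)**2 = (((2 + (-20 - 2)) + 10)**2 + 428)**2 = (((2 - 22) + 10)**2 + 428)**2 = ((-20 + 10)**2 + 428)**2 = ((-10)**2 + 428)**2 = (100 + 428)**2 = 528**2 = 278784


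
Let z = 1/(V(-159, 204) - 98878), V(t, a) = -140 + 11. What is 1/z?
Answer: -99007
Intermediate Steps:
V(t, a) = -129
z = -1/99007 (z = 1/(-129 - 98878) = 1/(-99007) = -1/99007 ≈ -1.0100e-5)
1/z = 1/(-1/99007) = -99007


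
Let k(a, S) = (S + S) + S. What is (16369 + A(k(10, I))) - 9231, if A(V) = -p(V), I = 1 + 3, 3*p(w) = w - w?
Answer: 7138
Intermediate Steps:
p(w) = 0 (p(w) = (w - w)/3 = (⅓)*0 = 0)
I = 4
k(a, S) = 3*S (k(a, S) = 2*S + S = 3*S)
A(V) = 0 (A(V) = -1*0 = 0)
(16369 + A(k(10, I))) - 9231 = (16369 + 0) - 9231 = 16369 - 9231 = 7138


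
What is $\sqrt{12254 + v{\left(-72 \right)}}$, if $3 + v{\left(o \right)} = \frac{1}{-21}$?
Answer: $\frac{\sqrt{5402670}}{21} \approx 110.68$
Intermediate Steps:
$v{\left(o \right)} = - \frac{64}{21}$ ($v{\left(o \right)} = -3 + \frac{1}{-21} = -3 - \frac{1}{21} = - \frac{64}{21}$)
$\sqrt{12254 + v{\left(-72 \right)}} = \sqrt{12254 - \frac{64}{21}} = \sqrt{\frac{257270}{21}} = \frac{\sqrt{5402670}}{21}$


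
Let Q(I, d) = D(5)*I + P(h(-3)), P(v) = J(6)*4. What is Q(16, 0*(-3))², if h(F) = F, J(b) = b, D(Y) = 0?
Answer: 576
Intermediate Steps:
P(v) = 24 (P(v) = 6*4 = 24)
Q(I, d) = 24 (Q(I, d) = 0*I + 24 = 0 + 24 = 24)
Q(16, 0*(-3))² = 24² = 576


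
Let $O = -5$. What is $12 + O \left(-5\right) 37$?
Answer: $937$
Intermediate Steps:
$12 + O \left(-5\right) 37 = 12 + \left(-5\right) \left(-5\right) 37 = 12 + 25 \cdot 37 = 12 + 925 = 937$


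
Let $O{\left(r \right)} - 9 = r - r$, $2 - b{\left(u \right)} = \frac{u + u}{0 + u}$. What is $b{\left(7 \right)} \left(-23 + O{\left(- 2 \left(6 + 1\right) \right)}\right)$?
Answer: $0$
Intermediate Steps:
$b{\left(u \right)} = 0$ ($b{\left(u \right)} = 2 - \frac{u + u}{0 + u} = 2 - \frac{2 u}{u} = 2 - 2 = 0$)
$O{\left(r \right)} = 9$ ($O{\left(r \right)} = 9 + \left(r - r\right) = 9 + 0 = 9$)
$b{\left(7 \right)} \left(-23 + O{\left(- 2 \left(6 + 1\right) \right)}\right) = 0 \left(-23 + 9\right) = 0 \left(-14\right) = 0$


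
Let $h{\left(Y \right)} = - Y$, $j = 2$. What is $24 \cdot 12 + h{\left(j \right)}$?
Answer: $286$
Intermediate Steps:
$24 \cdot 12 + h{\left(j \right)} = 24 \cdot 12 - 2 = 288 - 2 = 286$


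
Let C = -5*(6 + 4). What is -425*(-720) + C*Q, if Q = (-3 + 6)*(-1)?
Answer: 306150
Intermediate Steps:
Q = -3 (Q = 3*(-1) = -3)
C = -50 (C = -5*10 = -50)
-425*(-720) + C*Q = -425*(-720) - 50*(-3) = 306000 + 150 = 306150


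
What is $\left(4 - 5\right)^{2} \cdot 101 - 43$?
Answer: $58$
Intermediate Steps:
$\left(4 - 5\right)^{2} \cdot 101 - 43 = \left(-1\right)^{2} \cdot 101 - 43 = 1 \cdot 101 - 43 = 101 - 43 = 58$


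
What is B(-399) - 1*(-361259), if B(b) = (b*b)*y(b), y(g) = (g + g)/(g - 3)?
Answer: 45378086/67 ≈ 6.7729e+5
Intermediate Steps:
y(g) = 2*g/(-3 + g) (y(g) = (2*g)/(-3 + g) = 2*g/(-3 + g))
B(b) = 2*b**3/(-3 + b) (B(b) = (b*b)*(2*b/(-3 + b)) = b**2*(2*b/(-3 + b)) = 2*b**3/(-3 + b))
B(-399) - 1*(-361259) = 2*(-399)**3/(-3 - 399) - 1*(-361259) = 2*(-63521199)/(-402) + 361259 = 2*(-63521199)*(-1/402) + 361259 = 21173733/67 + 361259 = 45378086/67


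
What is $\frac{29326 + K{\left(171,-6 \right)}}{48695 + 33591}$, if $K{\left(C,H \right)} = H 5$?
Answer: $\frac{14648}{41143} \approx 0.35603$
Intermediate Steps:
$K{\left(C,H \right)} = 5 H$
$\frac{29326 + K{\left(171,-6 \right)}}{48695 + 33591} = \frac{29326 + 5 \left(-6\right)}{48695 + 33591} = \frac{29326 - 30}{82286} = 29296 \cdot \frac{1}{82286} = \frac{14648}{41143}$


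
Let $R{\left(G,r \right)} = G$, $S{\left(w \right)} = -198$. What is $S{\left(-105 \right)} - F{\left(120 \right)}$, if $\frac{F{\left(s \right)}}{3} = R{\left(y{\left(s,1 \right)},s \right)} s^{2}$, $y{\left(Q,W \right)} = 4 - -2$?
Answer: $-259398$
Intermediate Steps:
$y{\left(Q,W \right)} = 6$ ($y{\left(Q,W \right)} = 4 + 2 = 6$)
$F{\left(s \right)} = 18 s^{2}$ ($F{\left(s \right)} = 3 \cdot 6 s^{2} = 18 s^{2}$)
$S{\left(-105 \right)} - F{\left(120 \right)} = -198 - 18 \cdot 120^{2} = -198 - 18 \cdot 14400 = -198 - 259200 = -259398$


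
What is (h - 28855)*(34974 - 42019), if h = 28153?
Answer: 4945590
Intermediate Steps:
(h - 28855)*(34974 - 42019) = (28153 - 28855)*(34974 - 42019) = -702*(-7045) = 4945590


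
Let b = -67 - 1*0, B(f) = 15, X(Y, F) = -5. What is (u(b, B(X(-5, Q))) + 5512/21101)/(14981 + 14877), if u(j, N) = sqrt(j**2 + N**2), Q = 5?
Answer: 2756/315016829 + sqrt(4714)/29858 ≈ 0.0023083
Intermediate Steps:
b = -67 (b = -67 + 0 = -67)
u(j, N) = sqrt(N**2 + j**2)
(u(b, B(X(-5, Q))) + 5512/21101)/(14981 + 14877) = (sqrt(15**2 + (-67)**2) + 5512/21101)/(14981 + 14877) = (sqrt(225 + 4489) + 5512*(1/21101))/29858 = (sqrt(4714) + 5512/21101)*(1/29858) = (5512/21101 + sqrt(4714))*(1/29858) = 2756/315016829 + sqrt(4714)/29858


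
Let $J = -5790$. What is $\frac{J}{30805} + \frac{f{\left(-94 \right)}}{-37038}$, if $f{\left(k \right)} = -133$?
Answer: $- \frac{42070591}{228191118} \approx -0.18437$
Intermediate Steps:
$\frac{J}{30805} + \frac{f{\left(-94 \right)}}{-37038} = - \frac{5790}{30805} - \frac{133}{-37038} = \left(-5790\right) \frac{1}{30805} - - \frac{133}{37038} = - \frac{1158}{6161} + \frac{133}{37038} = - \frac{42070591}{228191118}$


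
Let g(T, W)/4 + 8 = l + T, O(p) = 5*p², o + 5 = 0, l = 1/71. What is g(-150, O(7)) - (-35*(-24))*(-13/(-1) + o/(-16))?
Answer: -1677651/142 ≈ -11814.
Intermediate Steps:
l = 1/71 ≈ 0.014085
o = -5 (o = -5 + 0 = -5)
g(T, W) = -2268/71 + 4*T (g(T, W) = -32 + 4*(1/71 + T) = -32 + (4/71 + 4*T) = -2268/71 + 4*T)
g(-150, O(7)) - (-35*(-24))*(-13/(-1) + o/(-16)) = (-2268/71 + 4*(-150)) - (-35*(-24))*(-13/(-1) - 5/(-16)) = (-2268/71 - 600) - 840*(-13*(-1) - 5*(-1/16)) = -44868/71 - 840*(13 + 5/16) = -44868/71 - 840*213/16 = -44868/71 - 1*22365/2 = -44868/71 - 22365/2 = -1677651/142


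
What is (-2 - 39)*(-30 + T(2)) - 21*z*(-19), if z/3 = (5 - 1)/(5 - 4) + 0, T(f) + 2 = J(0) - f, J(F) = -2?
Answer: 6264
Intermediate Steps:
T(f) = -4 - f (T(f) = -2 + (-2 - f) = -4 - f)
z = 12 (z = 3*((5 - 1)/(5 - 4) + 0) = 3*(4/1 + 0) = 3*(4*1 + 0) = 3*(4 + 0) = 3*4 = 12)
(-2 - 39)*(-30 + T(2)) - 21*z*(-19) = (-2 - 39)*(-30 + (-4 - 1*2)) - 252*(-19) = -41*(-30 + (-4 - 2)) - 21*(-228) = -41*(-30 - 6) + 4788 = -41*(-36) + 4788 = 1476 + 4788 = 6264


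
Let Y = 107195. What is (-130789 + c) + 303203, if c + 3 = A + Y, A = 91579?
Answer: 371185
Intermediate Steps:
c = 198771 (c = -3 + (91579 + 107195) = -3 + 198774 = 198771)
(-130789 + c) + 303203 = (-130789 + 198771) + 303203 = 67982 + 303203 = 371185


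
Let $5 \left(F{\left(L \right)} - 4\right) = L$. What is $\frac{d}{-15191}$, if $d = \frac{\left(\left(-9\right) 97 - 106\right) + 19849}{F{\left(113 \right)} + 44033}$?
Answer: $- \frac{1275}{45223607} \approx -2.8193 \cdot 10^{-5}$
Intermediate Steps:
$F{\left(L \right)} = 4 + \frac{L}{5}$
$d = \frac{1275}{2977}$ ($d = \frac{\left(\left(-9\right) 97 - 106\right) + 19849}{\left(4 + \frac{1}{5} \cdot 113\right) + 44033} = \frac{\left(-873 - 106\right) + 19849}{\left(4 + \frac{113}{5}\right) + 44033} = \frac{-979 + 19849}{\frac{133}{5} + 44033} = \frac{18870}{\frac{220298}{5}} = 18870 \cdot \frac{5}{220298} = \frac{1275}{2977} \approx 0.42828$)
$\frac{d}{-15191} = \frac{1275}{2977 \left(-15191\right)} = \frac{1275}{2977} \left(- \frac{1}{15191}\right) = - \frac{1275}{45223607}$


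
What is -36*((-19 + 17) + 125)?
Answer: -4428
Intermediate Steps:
-36*((-19 + 17) + 125) = -36*(-2 + 125) = -36*123 = -4428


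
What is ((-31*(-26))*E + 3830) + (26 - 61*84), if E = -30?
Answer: -25448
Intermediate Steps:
((-31*(-26))*E + 3830) + (26 - 61*84) = (-31*(-26)*(-30) + 3830) + (26 - 61*84) = (806*(-30) + 3830) + (26 - 5124) = (-24180 + 3830) - 5098 = -20350 - 5098 = -25448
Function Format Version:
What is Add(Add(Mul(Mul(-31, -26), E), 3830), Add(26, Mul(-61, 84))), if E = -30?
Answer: -25448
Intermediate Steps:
Add(Add(Mul(Mul(-31, -26), E), 3830), Add(26, Mul(-61, 84))) = Add(Add(Mul(Mul(-31, -26), -30), 3830), Add(26, Mul(-61, 84))) = Add(Add(Mul(806, -30), 3830), Add(26, -5124)) = Add(Add(-24180, 3830), -5098) = Add(-20350, -5098) = -25448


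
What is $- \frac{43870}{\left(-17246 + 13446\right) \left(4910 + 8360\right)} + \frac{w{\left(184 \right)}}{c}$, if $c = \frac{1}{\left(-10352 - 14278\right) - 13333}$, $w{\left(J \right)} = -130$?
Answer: $\frac{24886189098387}{5042600} \approx 4.9352 \cdot 10^{6}$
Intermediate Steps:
$c = - \frac{1}{37963}$ ($c = \frac{1}{-24630 - 13333} = \frac{1}{-37963} = - \frac{1}{37963} \approx -2.6341 \cdot 10^{-5}$)
$- \frac{43870}{\left(-17246 + 13446\right) \left(4910 + 8360\right)} + \frac{w{\left(184 \right)}}{c} = - \frac{43870}{\left(-17246 + 13446\right) \left(4910 + 8360\right)} - \frac{130}{- \frac{1}{37963}} = - \frac{43870}{\left(-3800\right) 13270} - -4935190 = - \frac{43870}{-50426000} + 4935190 = \left(-43870\right) \left(- \frac{1}{50426000}\right) + 4935190 = \frac{4387}{5042600} + 4935190 = \frac{24886189098387}{5042600}$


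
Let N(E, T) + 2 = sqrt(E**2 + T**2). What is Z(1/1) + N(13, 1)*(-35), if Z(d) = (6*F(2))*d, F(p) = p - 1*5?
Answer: 52 - 35*sqrt(170) ≈ -404.34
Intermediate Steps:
F(p) = -5 + p (F(p) = p - 5 = -5 + p)
N(E, T) = -2 + sqrt(E**2 + T**2)
Z(d) = -18*d (Z(d) = (6*(-5 + 2))*d = (6*(-3))*d = -18*d)
Z(1/1) + N(13, 1)*(-35) = -18/1 + (-2 + sqrt(13**2 + 1**2))*(-35) = -18*1 + (-2 + sqrt(169 + 1))*(-35) = -18 + (-2 + sqrt(170))*(-35) = -18 + (70 - 35*sqrt(170)) = 52 - 35*sqrt(170)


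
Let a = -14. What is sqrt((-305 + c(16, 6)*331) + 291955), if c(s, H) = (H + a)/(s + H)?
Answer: 3*sqrt(3919454)/11 ≈ 539.93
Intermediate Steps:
c(s, H) = (-14 + H)/(H + s) (c(s, H) = (H - 14)/(s + H) = (-14 + H)/(H + s))
sqrt((-305 + c(16, 6)*331) + 291955) = sqrt((-305 + ((-14 + 6)/(6 + 16))*331) + 291955) = sqrt((-305 + (-8/22)*331) + 291955) = sqrt((-305 + ((1/22)*(-8))*331) + 291955) = sqrt((-305 - 4/11*331) + 291955) = sqrt((-305 - 1324/11) + 291955) = sqrt(-4679/11 + 291955) = sqrt(3206826/11) = 3*sqrt(3919454)/11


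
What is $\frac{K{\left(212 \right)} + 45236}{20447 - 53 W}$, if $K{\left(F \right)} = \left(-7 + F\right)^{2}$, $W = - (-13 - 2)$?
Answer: $\frac{5133}{1156} \approx 4.4403$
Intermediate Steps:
$W = 15$ ($W = \left(-1\right) \left(-15\right) = 15$)
$\frac{K{\left(212 \right)} + 45236}{20447 - 53 W} = \frac{\left(-7 + 212\right)^{2} + 45236}{20447 - 795} = \frac{205^{2} + 45236}{20447 - 795} = \frac{42025 + 45236}{19652} = 87261 \cdot \frac{1}{19652} = \frac{5133}{1156}$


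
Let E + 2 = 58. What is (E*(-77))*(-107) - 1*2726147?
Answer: -2264763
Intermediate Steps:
E = 56 (E = -2 + 58 = 56)
(E*(-77))*(-107) - 1*2726147 = (56*(-77))*(-107) - 1*2726147 = -4312*(-107) - 2726147 = 461384 - 2726147 = -2264763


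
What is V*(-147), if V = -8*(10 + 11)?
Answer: 24696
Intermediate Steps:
V = -168 (V = -8*21 = -168)
V*(-147) = -168*(-147) = 24696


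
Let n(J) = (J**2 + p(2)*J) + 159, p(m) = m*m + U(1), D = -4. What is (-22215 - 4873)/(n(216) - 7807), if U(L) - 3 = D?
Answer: -3386/4957 ≈ -0.68307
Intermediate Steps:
U(L) = -1 (U(L) = 3 - 4 = -1)
p(m) = -1 + m**2 (p(m) = m*m - 1 = m**2 - 1 = -1 + m**2)
n(J) = 159 + J**2 + 3*J (n(J) = (J**2 + (-1 + 2**2)*J) + 159 = (J**2 + (-1 + 4)*J) + 159 = (J**2 + 3*J) + 159 = 159 + J**2 + 3*J)
(-22215 - 4873)/(n(216) - 7807) = (-22215 - 4873)/((159 + 216**2 + 3*216) - 7807) = -27088/((159 + 46656 + 648) - 7807) = -27088/(47463 - 7807) = -27088/39656 = -27088*1/39656 = -3386/4957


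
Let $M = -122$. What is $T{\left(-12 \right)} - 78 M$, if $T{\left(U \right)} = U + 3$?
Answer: $9507$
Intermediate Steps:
$T{\left(U \right)} = 3 + U$
$T{\left(-12 \right)} - 78 M = \left(3 - 12\right) - -9516 = -9 + 9516 = 9507$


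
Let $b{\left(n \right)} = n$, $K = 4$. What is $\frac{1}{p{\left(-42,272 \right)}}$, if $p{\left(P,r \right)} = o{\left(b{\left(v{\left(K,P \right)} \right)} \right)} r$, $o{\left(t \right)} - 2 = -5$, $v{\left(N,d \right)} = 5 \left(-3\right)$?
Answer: $- \frac{1}{816} \approx -0.0012255$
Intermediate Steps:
$v{\left(N,d \right)} = -15$
$o{\left(t \right)} = -3$ ($o{\left(t \right)} = 2 - 5 = -3$)
$p{\left(P,r \right)} = - 3 r$
$\frac{1}{p{\left(-42,272 \right)}} = \frac{1}{\left(-3\right) 272} = \frac{1}{-816} = - \frac{1}{816}$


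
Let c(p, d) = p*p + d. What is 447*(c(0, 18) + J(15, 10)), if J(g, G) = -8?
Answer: 4470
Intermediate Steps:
c(p, d) = d + p² (c(p, d) = p² + d = d + p²)
447*(c(0, 18) + J(15, 10)) = 447*((18 + 0²) - 8) = 447*((18 + 0) - 8) = 447*(18 - 8) = 447*10 = 4470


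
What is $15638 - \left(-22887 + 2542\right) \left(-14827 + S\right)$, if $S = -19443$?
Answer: $-697207512$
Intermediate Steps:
$15638 - \left(-22887 + 2542\right) \left(-14827 + S\right) = 15638 - \left(-22887 + 2542\right) \left(-14827 - 19443\right) = 15638 - \left(-20345\right) \left(-34270\right) = 15638 - 697223150 = -697207512$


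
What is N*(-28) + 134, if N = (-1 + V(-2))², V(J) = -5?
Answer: -874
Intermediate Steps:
N = 36 (N = (-1 - 5)² = (-6)² = 36)
N*(-28) + 134 = 36*(-28) + 134 = -1008 + 134 = -874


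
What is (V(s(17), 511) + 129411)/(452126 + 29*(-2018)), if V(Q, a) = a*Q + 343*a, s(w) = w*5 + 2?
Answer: 349141/393604 ≈ 0.88704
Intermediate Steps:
s(w) = 2 + 5*w (s(w) = 5*w + 2 = 2 + 5*w)
V(Q, a) = 343*a + Q*a (V(Q, a) = Q*a + 343*a = 343*a + Q*a)
(V(s(17), 511) + 129411)/(452126 + 29*(-2018)) = (511*(343 + (2 + 5*17)) + 129411)/(452126 + 29*(-2018)) = (511*(343 + (2 + 85)) + 129411)/(452126 - 58522) = (511*(343 + 87) + 129411)/393604 = (511*430 + 129411)*(1/393604) = (219730 + 129411)*(1/393604) = 349141*(1/393604) = 349141/393604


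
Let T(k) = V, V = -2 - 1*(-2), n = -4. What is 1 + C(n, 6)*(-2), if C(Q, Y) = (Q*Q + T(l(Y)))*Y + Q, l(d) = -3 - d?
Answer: -183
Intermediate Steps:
V = 0 (V = -2 + 2 = 0)
T(k) = 0
C(Q, Y) = Q + Y*Q² (C(Q, Y) = (Q*Q + 0)*Y + Q = (Q² + 0)*Y + Q = Q²*Y + Q = Y*Q² + Q = Q + Y*Q²)
1 + C(n, 6)*(-2) = 1 - 4*(1 - 4*6)*(-2) = 1 - 4*(1 - 24)*(-2) = 1 - 4*(-23)*(-2) = 1 + 92*(-2) = 1 - 184 = -183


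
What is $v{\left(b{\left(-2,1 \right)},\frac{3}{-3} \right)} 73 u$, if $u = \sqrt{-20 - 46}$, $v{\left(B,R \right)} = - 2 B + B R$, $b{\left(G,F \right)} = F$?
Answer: $- 219 i \sqrt{66} \approx - 1779.2 i$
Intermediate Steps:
$u = i \sqrt{66}$ ($u = \sqrt{-66} = i \sqrt{66} \approx 8.124 i$)
$v{\left(b{\left(-2,1 \right)},\frac{3}{-3} \right)} 73 u = 1 \left(-2 + \frac{3}{-3}\right) 73 i \sqrt{66} = 1 \left(-2 + 3 \left(- \frac{1}{3}\right)\right) 73 i \sqrt{66} = 1 \left(-2 - 1\right) 73 i \sqrt{66} = 1 \left(-3\right) 73 i \sqrt{66} = \left(-3\right) 73 i \sqrt{66} = - 219 i \sqrt{66}$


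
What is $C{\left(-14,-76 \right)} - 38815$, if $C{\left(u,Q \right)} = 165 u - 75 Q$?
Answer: $-35425$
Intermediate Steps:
$C{\left(u,Q \right)} = - 75 Q + 165 u$
$C{\left(-14,-76 \right)} - 38815 = \left(\left(-75\right) \left(-76\right) + 165 \left(-14\right)\right) - 38815 = \left(5700 - 2310\right) - 38815 = 3390 - 38815 = -35425$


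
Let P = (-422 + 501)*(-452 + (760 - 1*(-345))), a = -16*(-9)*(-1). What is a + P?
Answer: 51443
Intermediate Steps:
a = -144 (a = 144*(-1) = -144)
P = 51587 (P = 79*(-452 + (760 + 345)) = 79*(-452 + 1105) = 79*653 = 51587)
a + P = -144 + 51587 = 51443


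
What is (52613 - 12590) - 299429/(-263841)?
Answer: 340645412/8511 ≈ 40024.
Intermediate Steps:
(52613 - 12590) - 299429/(-263841) = 40023 - 299429*(-1/263841) = 40023 + 9659/8511 = 340645412/8511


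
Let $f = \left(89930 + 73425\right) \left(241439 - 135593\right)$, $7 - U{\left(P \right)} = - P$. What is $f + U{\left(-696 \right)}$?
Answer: $17290472641$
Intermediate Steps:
$U{\left(P \right)} = 7 + P$ ($U{\left(P \right)} = 7 - - P = 7 + P$)
$f = 17290473330$ ($f = 163355 \cdot 105846 = 17290473330$)
$f + U{\left(-696 \right)} = 17290473330 + \left(7 - 696\right) = 17290473330 - 689 = 17290472641$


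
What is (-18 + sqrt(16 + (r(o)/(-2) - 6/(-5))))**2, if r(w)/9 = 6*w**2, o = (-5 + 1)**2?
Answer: (90 - I*sqrt(172370))**2/25 ≈ -6570.8 - 2989.3*I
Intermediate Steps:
o = 16 (o = (-4)**2 = 16)
r(w) = 54*w**2 (r(w) = 9*(6*w**2) = 54*w**2)
(-18 + sqrt(16 + (r(o)/(-2) - 6/(-5))))**2 = (-18 + sqrt(16 + ((54*16**2)/(-2) - 6/(-5))))**2 = (-18 + sqrt(16 + ((54*256)*(-1/2) - 6*(-1/5))))**2 = (-18 + sqrt(16 + (13824*(-1/2) + 6/5)))**2 = (-18 + sqrt(16 + (-6912 + 6/5)))**2 = (-18 + sqrt(16 - 34554/5))**2 = (-18 + sqrt(-34474/5))**2 = (-18 + I*sqrt(172370)/5)**2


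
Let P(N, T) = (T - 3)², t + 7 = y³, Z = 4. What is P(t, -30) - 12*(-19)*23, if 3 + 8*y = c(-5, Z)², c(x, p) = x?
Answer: 6333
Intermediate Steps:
y = 11/4 (y = -3/8 + (⅛)*(-5)² = -3/8 + (⅛)*25 = -3/8 + 25/8 = 11/4 ≈ 2.7500)
t = 883/64 (t = -7 + (11/4)³ = -7 + 1331/64 = 883/64 ≈ 13.797)
P(N, T) = (-3 + T)²
P(t, -30) - 12*(-19)*23 = (-3 - 30)² - 12*(-19)*23 = (-33)² + 228*23 = 1089 + 5244 = 6333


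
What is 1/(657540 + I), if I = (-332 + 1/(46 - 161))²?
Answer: 13225/10153755261 ≈ 1.3025e-6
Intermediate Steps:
I = 1457788761/13225 (I = (-332 + 1/(-115))² = (-332 - 1/115)² = (-38181/115)² = 1457788761/13225 ≈ 1.1023e+5)
1/(657540 + I) = 1/(657540 + 1457788761/13225) = 1/(10153755261/13225) = 13225/10153755261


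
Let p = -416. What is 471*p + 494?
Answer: -195442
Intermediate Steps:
471*p + 494 = 471*(-416) + 494 = -195936 + 494 = -195442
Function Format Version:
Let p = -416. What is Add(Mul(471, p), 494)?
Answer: -195442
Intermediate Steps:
Add(Mul(471, p), 494) = Add(Mul(471, -416), 494) = Add(-195936, 494) = -195442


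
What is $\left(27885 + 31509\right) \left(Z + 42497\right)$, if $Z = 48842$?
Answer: $5424988566$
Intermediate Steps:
$\left(27885 + 31509\right) \left(Z + 42497\right) = \left(27885 + 31509\right) \left(48842 + 42497\right) = 59394 \cdot 91339 = 5424988566$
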